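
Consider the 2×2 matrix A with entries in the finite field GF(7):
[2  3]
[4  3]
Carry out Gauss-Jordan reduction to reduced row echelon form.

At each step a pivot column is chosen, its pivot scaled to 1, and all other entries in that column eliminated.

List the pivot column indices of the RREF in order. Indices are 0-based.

step 1: normalize row 0 (÷2) = (1, 5)
  row 1: subtract 4×row0 = (0, 4)
step 2: normalize row 1 (÷4) = (0, 1)
  row 0: subtract 5×row1 = (1, 0)

pivot columns: 0, 1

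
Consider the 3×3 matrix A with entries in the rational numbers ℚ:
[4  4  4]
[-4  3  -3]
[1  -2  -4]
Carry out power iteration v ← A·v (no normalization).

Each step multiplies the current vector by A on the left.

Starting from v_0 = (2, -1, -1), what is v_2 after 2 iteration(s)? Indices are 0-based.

v_2 = (0, -48, -16)

v_0 = (2, -1, -1).
v_1 = A·v_0 = (0, -8, 8).
v_2 = A·v_1 = (0, -48, -16).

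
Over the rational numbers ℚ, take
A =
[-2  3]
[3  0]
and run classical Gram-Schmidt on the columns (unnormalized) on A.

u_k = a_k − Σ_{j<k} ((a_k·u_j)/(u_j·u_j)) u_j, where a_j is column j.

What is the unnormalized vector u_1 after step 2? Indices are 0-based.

Step 1: u_0 = a_0 = (-2, 3).
Step 2: u_1 = a_1 − (-6/13)·u_0 = (27/13, 18/13).

u_1 = (27/13, 18/13)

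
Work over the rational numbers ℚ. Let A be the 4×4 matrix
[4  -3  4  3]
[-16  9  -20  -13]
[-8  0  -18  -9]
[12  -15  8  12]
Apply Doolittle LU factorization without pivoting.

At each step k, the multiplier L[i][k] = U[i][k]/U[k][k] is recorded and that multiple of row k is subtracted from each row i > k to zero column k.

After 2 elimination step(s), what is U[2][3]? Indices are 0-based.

U[2][3] = -1

k=0: U[0][0]=4
  eliminate (1,0): mult=-4, new row 1: (0, -3, -4, -1); set L[1][0]=-4
  eliminate (2,0): mult=-2, new row 2: (0, -6, -10, -3); set L[2][0]=-2
  eliminate (3,0): mult=3, new row 3: (0, -6, -4, 3); set L[3][0]=3
k=1: U[1][1]=-3
  eliminate (2,1): mult=2, new row 2: (0, 0, -2, -1); set L[2][1]=2
  eliminate (3,1): mult=2, new row 3: (0, 0, 4, 5); set L[3][1]=2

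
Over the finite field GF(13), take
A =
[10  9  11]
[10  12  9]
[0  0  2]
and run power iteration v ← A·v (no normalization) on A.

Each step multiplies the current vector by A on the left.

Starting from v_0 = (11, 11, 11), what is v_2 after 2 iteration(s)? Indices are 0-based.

v_2 = (7, 11, 5)

v_0 = (11, 11, 11).
v_1 = A·v_0 = (5, 3, 9).
v_2 = A·v_1 = (7, 11, 5).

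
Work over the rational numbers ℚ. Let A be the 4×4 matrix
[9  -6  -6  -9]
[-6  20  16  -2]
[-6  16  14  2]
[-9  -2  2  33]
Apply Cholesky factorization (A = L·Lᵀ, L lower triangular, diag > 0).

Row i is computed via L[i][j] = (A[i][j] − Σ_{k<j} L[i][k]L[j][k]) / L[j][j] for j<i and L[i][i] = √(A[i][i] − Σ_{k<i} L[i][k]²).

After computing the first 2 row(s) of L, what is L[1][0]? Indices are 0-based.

Step 1: L[0][0] = √(9) = 3.
  L[1][0] = (-6) / L[0][0] = -2.
Step 2: L[1][1] = √(16) = 4.

L[1][0] = -2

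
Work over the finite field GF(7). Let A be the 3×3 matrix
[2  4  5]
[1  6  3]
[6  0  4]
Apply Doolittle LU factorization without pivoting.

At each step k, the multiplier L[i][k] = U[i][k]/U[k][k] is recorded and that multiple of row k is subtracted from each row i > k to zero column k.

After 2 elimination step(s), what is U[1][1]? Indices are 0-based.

Step 1: pivot at (0,0) is 2.
  row1 ← row1 − (4)·row0  ⇒  L[1][0]=4, U row1=(0, 4, 4)
  row2 ← row2 − (3)·row0  ⇒  L[2][0]=3, U row2=(0, 2, 3)
Step 2: pivot at (1,1) is 4.
  row2 ← row2 − (4)·row1  ⇒  L[2][1]=4, U row2=(0, 0, 1)

U[1][1] = 4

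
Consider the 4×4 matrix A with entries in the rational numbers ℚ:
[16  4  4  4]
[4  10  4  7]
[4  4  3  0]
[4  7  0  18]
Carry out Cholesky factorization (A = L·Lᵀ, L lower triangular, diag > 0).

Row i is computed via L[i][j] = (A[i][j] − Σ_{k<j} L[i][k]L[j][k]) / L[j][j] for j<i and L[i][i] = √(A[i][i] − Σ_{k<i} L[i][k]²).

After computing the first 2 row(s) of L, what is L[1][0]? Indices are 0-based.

Step 1: L[0][0] = √(16) = 4.
  L[1][0] = (4) / L[0][0] = 1.
Step 2: L[1][1] = √(9) = 3.

L[1][0] = 1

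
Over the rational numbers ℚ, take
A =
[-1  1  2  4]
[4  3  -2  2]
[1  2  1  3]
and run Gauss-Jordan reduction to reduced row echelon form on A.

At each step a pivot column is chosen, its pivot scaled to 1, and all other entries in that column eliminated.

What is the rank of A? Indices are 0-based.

pivot(0,0)=-1: scale R0 → (1, -1, -2, -4)
  clear (1,0): R1 −= (4)R0 → (0, 7, 6, 18)
  clear (2,0): R2 −= (1)R0 → (0, 3, 3, 7)
pivot(1,1)=7: scale R1 → (0, 1, 6/7, 18/7)
  clear (0,1): R0 −= (-1)R1 → (1, 0, -8/7, -10/7)
  clear (2,1): R2 −= (3)R1 → (0, 0, 3/7, -5/7)
pivot(2,2)=3/7: scale R2 → (0, 0, 1, -5/3)
  clear (0,2): R0 −= (-8/7)R2 → (1, 0, 0, -10/3)
  clear (1,2): R1 −= (6/7)R2 → (0, 1, 0, 4)

rank = 3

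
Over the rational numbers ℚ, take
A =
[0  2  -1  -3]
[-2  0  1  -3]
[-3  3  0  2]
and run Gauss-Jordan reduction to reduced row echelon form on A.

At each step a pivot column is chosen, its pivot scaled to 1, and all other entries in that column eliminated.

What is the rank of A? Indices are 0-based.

[1] R0 <-> R1
[1] R0 /= -2  ⇒  (1, 0, -1/2, 3/2)
     R2 -= -3·R0  ⇒  (0, 3, -3/2, 13/2)
[2] R1 /= 2  ⇒  (0, 1, -1/2, -3/2)
     R2 -= 3·R1  ⇒  (0, 0, 0, 11)
column 2 empty below row 2
[3] R2 /= 11  ⇒  (0, 0, 0, 1)
     R0 -= 3/2·R2  ⇒  (1, 0, -1/2, 0)
     R1 -= -3/2·R2  ⇒  (0, 1, -1/2, 0)

rank = 3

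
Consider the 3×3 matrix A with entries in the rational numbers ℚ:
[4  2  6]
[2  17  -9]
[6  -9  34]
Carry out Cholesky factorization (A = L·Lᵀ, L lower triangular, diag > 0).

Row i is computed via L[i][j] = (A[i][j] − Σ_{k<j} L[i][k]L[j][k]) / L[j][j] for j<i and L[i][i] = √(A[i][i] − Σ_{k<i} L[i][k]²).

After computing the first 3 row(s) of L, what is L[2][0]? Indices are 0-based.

L[2][0] = 3

Step 1: L[0][0] = √(4) = 2.
  L[1][0] = (2) / L[0][0] = 1.
Step 2: L[1][1] = √(16) = 4.
  L[2][0] = (6) / L[0][0] = 3.
  L[2][1] = (-12) / L[1][1] = -3.
Step 3: L[2][2] = √(16) = 4.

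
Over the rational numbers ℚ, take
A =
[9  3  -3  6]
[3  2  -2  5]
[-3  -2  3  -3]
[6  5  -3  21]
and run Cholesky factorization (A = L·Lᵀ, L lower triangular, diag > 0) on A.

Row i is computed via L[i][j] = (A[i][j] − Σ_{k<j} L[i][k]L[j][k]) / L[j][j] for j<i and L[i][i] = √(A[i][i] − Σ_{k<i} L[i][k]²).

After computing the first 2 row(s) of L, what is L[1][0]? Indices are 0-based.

Step 1: L[0][0] = √(9) = 3.
  L[1][0] = (3) / L[0][0] = 1.
Step 2: L[1][1] = √(1) = 1.

L[1][0] = 1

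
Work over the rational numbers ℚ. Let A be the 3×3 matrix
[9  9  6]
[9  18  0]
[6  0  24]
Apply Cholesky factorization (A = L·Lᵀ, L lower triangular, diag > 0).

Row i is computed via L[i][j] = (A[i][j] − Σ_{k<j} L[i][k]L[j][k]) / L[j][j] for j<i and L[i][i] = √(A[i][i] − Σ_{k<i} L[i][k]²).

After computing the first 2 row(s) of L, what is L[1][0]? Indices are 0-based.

Step 1: L[0][0] = √(9) = 3.
  L[1][0] = (9) / L[0][0] = 3.
Step 2: L[1][1] = √(9) = 3.

L[1][0] = 3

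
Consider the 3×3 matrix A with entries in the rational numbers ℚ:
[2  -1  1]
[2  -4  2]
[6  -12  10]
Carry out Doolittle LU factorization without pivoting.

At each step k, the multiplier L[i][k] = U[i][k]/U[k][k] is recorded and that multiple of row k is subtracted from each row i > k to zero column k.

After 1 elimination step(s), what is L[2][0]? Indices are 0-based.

k=0: U[0][0]=2
  eliminate (1,0): mult=1, new row 1: (0, -3, 1); set L[1][0]=1
  eliminate (2,0): mult=3, new row 2: (0, -9, 7); set L[2][0]=3

L[2][0] = 3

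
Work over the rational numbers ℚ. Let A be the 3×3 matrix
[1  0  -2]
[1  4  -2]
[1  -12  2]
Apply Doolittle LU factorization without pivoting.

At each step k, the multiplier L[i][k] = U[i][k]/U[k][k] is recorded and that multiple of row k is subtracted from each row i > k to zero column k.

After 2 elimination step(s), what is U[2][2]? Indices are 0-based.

U[2][2] = 4

[col 0] pivot 1
  R1 -= 1*R0 → (0, 4, 0)  (L[1][0] := 1)
  R2 -= 1*R0 → (0, -12, 4)  (L[2][0] := 1)
[col 1] pivot 4
  R2 -= -3*R1 → (0, 0, 4)  (L[2][1] := -3)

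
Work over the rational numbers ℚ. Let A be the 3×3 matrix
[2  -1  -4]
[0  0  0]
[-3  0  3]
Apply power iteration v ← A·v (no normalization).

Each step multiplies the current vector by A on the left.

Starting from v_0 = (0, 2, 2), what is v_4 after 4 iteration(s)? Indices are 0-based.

v_0 = (0, 2, 2).
v_1 = A·v_0 = (-10, 0, 6).
v_2 = A·v_1 = (-44, 0, 48).
v_3 = A·v_2 = (-280, 0, 276).
v_4 = A·v_3 = (-1664, 0, 1668).

v_4 = (-1664, 0, 1668)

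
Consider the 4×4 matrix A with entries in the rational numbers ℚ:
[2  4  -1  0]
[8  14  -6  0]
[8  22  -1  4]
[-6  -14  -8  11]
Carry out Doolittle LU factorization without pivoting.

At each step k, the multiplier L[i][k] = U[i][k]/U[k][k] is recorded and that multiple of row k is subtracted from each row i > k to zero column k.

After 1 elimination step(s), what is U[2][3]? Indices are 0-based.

Step 1: pivot at (0,0) is 2.
  row1 ← row1 − (4)·row0  ⇒  L[1][0]=4, U row1=(0, -2, -2, 0)
  row2 ← row2 − (4)·row0  ⇒  L[2][0]=4, U row2=(0, 6, 3, 4)
  row3 ← row3 − (-3)·row0  ⇒  L[3][0]=-3, U row3=(0, -2, -11, 11)

U[2][3] = 4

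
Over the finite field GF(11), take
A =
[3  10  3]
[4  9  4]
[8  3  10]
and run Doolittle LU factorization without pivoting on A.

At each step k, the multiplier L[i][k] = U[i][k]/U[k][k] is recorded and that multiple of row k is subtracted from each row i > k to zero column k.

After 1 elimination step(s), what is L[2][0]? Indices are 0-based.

L[2][0] = 10

[col 0] pivot 3
  R1 -= 5*R0 → (0, 3, 0)  (L[1][0] := 5)
  R2 -= 10*R0 → (0, 2, 2)  (L[2][0] := 10)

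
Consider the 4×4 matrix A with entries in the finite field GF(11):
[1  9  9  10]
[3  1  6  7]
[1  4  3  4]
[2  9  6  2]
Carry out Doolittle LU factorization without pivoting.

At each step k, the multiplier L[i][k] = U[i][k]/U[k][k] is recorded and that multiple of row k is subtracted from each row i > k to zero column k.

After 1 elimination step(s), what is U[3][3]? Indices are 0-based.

Step 1: pivot at (0,0) is 1.
  row1 ← row1 − (3)·row0  ⇒  L[1][0]=3, U row1=(0, 7, 1, 10)
  row2 ← row2 − (1)·row0  ⇒  L[2][0]=1, U row2=(0, 6, 5, 5)
  row3 ← row3 − (2)·row0  ⇒  L[3][0]=2, U row3=(0, 2, 10, 4)

U[3][3] = 4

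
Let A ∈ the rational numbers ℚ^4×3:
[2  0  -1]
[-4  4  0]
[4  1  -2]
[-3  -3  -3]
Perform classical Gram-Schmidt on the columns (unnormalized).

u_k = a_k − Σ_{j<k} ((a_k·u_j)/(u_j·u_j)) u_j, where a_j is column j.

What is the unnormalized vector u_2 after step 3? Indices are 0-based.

Step 1: u_0 = a_0 = (2, -4, 4, -3).
Step 2: u_1 = a_1 − (-1/15)·u_0 = (2/15, 56/15, 19/15, -16/5).
Step 3: u_2 = a_2 − (-1/45)·u_0 − (104/387)·u_1 = (-1151/1161, -1268/1161, -2614/1161, -854/387).

u_2 = (-1151/1161, -1268/1161, -2614/1161, -854/387)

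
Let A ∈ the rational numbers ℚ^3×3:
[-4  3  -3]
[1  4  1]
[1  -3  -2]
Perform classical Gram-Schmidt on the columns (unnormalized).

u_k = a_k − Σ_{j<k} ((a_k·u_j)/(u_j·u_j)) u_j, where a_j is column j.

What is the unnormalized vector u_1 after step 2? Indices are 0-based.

u_1 = (5/9, 83/18, -43/18)

Step 1: u_0 = a_0 = (-4, 1, 1).
Step 2: u_1 = a_1 − (-11/18)·u_0 = (5/9, 83/18, -43/18).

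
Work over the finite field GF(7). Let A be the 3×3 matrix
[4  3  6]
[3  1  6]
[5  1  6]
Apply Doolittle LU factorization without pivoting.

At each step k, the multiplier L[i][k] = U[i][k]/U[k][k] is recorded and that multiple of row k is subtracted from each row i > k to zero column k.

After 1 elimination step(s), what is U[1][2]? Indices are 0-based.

[col 0] pivot 4
  R1 -= 6*R0 → (0, 4, 5)  (L[1][0] := 6)
  R2 -= 3*R0 → (0, 6, 2)  (L[2][0] := 3)

U[1][2] = 5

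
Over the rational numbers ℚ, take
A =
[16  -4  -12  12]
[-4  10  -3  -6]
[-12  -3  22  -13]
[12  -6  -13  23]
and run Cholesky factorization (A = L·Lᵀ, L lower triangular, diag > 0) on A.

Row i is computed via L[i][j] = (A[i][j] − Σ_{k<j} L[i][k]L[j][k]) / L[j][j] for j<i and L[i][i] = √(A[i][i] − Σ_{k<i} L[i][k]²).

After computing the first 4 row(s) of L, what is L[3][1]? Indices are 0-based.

L[3][1] = -1

Step 1: L[0][0] = √(16) = 4.
  L[1][0] = (-4) / L[0][0] = -1.
Step 2: L[1][1] = √(9) = 3.
  L[2][0] = (-12) / L[0][0] = -3.
  L[2][1] = (-6) / L[1][1] = -2.
Step 3: L[2][2] = √(9) = 3.
  L[3][0] = (12) / L[0][0] = 3.
  L[3][1] = (-3) / L[1][1] = -1.
  L[3][2] = (-6) / L[2][2] = -2.
Step 4: L[3][3] = √(9) = 3.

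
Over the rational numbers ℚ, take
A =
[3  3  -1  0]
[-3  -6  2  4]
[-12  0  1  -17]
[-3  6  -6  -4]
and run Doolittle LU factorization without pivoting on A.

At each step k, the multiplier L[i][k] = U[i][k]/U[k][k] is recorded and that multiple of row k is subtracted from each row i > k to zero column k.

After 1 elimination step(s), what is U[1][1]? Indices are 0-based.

[col 0] pivot 3
  R1 -= -1*R0 → (0, -3, 1, 4)  (L[1][0] := -1)
  R2 -= -4*R0 → (0, 12, -3, -17)  (L[2][0] := -4)
  R3 -= -1*R0 → (0, 9, -7, -4)  (L[3][0] := -1)

U[1][1] = -3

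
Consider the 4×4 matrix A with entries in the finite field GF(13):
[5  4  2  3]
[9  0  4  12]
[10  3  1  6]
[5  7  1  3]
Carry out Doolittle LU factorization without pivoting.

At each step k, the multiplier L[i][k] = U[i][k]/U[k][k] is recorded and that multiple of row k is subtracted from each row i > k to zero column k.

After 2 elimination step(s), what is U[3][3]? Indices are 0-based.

U[3][3] = 6

k=0: U[0][0]=5
  eliminate (1,0): mult=7, new row 1: (0, 11, 3, 4); set L[1][0]=7
  eliminate (2,0): mult=2, new row 2: (0, 8, 10, 0); set L[2][0]=2
  eliminate (3,0): mult=1, new row 3: (0, 3, 12, 0); set L[3][0]=1
k=1: U[1][1]=11
  eliminate (2,1): mult=9, new row 2: (0, 0, 9, 3); set L[2][1]=9
  eliminate (3,1): mult=5, new row 3: (0, 0, 10, 6); set L[3][1]=5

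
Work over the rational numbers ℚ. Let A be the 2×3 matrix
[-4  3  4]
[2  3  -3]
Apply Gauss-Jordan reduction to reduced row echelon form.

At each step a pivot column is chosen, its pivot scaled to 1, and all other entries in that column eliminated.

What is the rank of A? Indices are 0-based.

step 1: normalize row 0 (÷-4) = (1, -3/4, -1)
  row 1: subtract 2×row0 = (0, 9/2, -1)
step 2: normalize row 1 (÷9/2) = (0, 1, -2/9)
  row 0: subtract -3/4×row1 = (1, 0, -7/6)

rank = 2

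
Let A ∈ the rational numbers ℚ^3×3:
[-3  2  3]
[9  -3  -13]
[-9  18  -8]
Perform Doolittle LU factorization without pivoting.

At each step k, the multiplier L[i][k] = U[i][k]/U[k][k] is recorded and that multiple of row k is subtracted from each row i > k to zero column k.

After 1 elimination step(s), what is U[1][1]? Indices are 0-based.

Step 1: pivot at (0,0) is -3.
  row1 ← row1 − (-3)·row0  ⇒  L[1][0]=-3, U row1=(0, 3, -4)
  row2 ← row2 − (3)·row0  ⇒  L[2][0]=3, U row2=(0, 12, -17)

U[1][1] = 3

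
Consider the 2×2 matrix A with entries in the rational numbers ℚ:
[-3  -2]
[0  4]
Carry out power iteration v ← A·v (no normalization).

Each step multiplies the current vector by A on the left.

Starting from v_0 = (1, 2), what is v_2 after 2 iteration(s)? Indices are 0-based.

v_2 = (5, 32)

v_0 = (1, 2).
v_1 = A·v_0 = (-7, 8).
v_2 = A·v_1 = (5, 32).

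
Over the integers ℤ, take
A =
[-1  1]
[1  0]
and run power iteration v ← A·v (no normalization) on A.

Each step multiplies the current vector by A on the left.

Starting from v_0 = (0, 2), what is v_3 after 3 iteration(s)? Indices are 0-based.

v_0 = (0, 2).
v_1 = A·v_0 = (2, 0).
v_2 = A·v_1 = (-2, 2).
v_3 = A·v_2 = (4, -2).

v_3 = (4, -2)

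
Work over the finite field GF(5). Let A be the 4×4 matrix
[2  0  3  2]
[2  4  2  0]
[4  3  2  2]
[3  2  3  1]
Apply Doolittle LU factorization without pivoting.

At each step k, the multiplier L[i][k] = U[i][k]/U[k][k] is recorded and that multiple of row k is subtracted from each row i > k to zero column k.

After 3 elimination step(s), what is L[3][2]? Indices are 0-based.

L[3][2] = 3

Step 1: pivot at (0,0) is 2.
  row1 ← row1 − (1)·row0  ⇒  L[1][0]=1, U row1=(0, 4, 4, 3)
  row2 ← row2 − (2)·row0  ⇒  L[2][0]=2, U row2=(0, 3, 1, 3)
  row3 ← row3 − (4)·row0  ⇒  L[3][0]=4, U row3=(0, 2, 1, 3)
Step 2: pivot at (1,1) is 4.
  row2 ← row2 − (2)·row1  ⇒  L[2][1]=2, U row2=(0, 0, 3, 2)
  row3 ← row3 − (3)·row1  ⇒  L[3][1]=3, U row3=(0, 0, 4, 4)
Step 3: pivot at (2,2) is 3.
  row3 ← row3 − (3)·row2  ⇒  L[3][2]=3, U row3=(0, 0, 0, 3)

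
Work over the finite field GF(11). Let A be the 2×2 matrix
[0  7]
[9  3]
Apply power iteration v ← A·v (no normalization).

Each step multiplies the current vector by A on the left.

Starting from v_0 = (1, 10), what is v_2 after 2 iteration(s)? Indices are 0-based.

v_2 = (9, 10)

v_0 = (1, 10).
v_1 = A·v_0 = (4, 6).
v_2 = A·v_1 = (9, 10).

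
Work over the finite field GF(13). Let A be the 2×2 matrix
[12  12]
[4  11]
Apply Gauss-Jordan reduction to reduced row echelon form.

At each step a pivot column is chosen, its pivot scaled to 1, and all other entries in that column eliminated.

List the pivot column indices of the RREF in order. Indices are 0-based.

pivot(0,0)=12: scale R0 → (1, 1)
  clear (1,0): R1 −= (4)R0 → (0, 7)
pivot(1,1)=7: scale R1 → (0, 1)
  clear (0,1): R0 −= (1)R1 → (1, 0)

pivot columns: 0, 1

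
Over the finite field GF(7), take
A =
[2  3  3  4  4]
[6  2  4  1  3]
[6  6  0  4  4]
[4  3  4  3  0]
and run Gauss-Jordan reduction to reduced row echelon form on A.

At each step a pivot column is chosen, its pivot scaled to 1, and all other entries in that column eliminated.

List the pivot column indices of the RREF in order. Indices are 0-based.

step 1: normalize row 0 (÷2) = (1, 5, 5, 2, 2)
  row 1: subtract 6×row0 = (0, 0, 2, 3, 5)
  row 2: subtract 6×row0 = (0, 4, 5, 6, 6)
  row 3: subtract 4×row0 = (0, 4, 5, 2, 6)
step 2: exchange rows 1,2
step 2: normalize row 1 (÷4) = (0, 1, 3, 5, 5)
  row 0: subtract 5×row1 = (1, 0, 4, 5, 5)
  row 3: subtract 4×row1 = (0, 0, 0, 3, 0)
step 3: normalize row 2 (÷2) = (0, 0, 1, 5, 6)
  row 0: subtract 4×row2 = (1, 0, 0, 6, 2)
  row 1: subtract 3×row2 = (0, 1, 0, 4, 1)
step 4: normalize row 3 (÷3) = (0, 0, 0, 1, 0)
  row 0: subtract 6×row3 = (1, 0, 0, 0, 2)
  row 1: subtract 4×row3 = (0, 1, 0, 0, 1)
  row 2: subtract 5×row3 = (0, 0, 1, 0, 6)

pivot columns: 0, 1, 2, 3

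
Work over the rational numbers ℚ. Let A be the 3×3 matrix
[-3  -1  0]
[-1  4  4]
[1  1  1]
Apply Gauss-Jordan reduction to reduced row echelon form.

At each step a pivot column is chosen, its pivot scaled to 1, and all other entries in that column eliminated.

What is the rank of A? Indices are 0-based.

pivot(0,0)=-3: scale R0 → (1, 1/3, 0)
  clear (1,0): R1 −= (-1)R0 → (0, 13/3, 4)
  clear (2,0): R2 −= (1)R0 → (0, 2/3, 1)
pivot(1,1)=13/3: scale R1 → (0, 1, 12/13)
  clear (0,1): R0 −= (1/3)R1 → (1, 0, -4/13)
  clear (2,1): R2 −= (2/3)R1 → (0, 0, 5/13)
pivot(2,2)=5/13: scale R2 → (0, 0, 1)
  clear (0,2): R0 −= (-4/13)R2 → (1, 0, 0)
  clear (1,2): R1 −= (12/13)R2 → (0, 1, 0)

rank = 3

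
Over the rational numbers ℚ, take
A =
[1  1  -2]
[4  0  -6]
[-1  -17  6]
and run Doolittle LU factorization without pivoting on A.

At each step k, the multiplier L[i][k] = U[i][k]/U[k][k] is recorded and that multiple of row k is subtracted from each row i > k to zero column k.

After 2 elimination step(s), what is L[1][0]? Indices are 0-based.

[col 0] pivot 1
  R1 -= 4*R0 → (0, -4, 2)  (L[1][0] := 4)
  R2 -= -1*R0 → (0, -16, 4)  (L[2][0] := -1)
[col 1] pivot -4
  R2 -= 4*R1 → (0, 0, -4)  (L[2][1] := 4)

L[1][0] = 4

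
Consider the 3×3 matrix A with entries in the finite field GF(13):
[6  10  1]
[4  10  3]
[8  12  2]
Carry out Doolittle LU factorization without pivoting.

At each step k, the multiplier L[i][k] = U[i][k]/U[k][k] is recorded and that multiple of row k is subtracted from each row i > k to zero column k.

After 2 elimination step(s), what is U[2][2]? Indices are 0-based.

[col 0] pivot 6
  R1 -= 5*R0 → (0, 12, 11)  (L[1][0] := 5)
  R2 -= 10*R0 → (0, 3, 5)  (L[2][0] := 10)
[col 1] pivot 12
  R2 -= 10*R1 → (0, 0, 12)  (L[2][1] := 10)

U[2][2] = 12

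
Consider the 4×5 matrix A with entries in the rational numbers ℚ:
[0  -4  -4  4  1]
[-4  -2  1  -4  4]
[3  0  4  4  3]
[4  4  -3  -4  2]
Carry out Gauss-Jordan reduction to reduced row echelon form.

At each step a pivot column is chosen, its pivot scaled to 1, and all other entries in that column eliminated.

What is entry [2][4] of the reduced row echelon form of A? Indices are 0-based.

M[2][4] = 61/79

step 1: exchange rows 0,1
step 1: normalize row 0 (÷-4) = (1, 1/2, -1/4, 1, -1)
  row 2: subtract 3×row0 = (0, -3/2, 19/4, 1, 6)
  row 3: subtract 4×row0 = (0, 2, -2, -8, 6)
step 2: normalize row 1 (÷-4) = (0, 1, 1, -1, -1/4)
  row 0: subtract 1/2×row1 = (1, 0, -3/4, 3/2, -7/8)
  row 2: subtract -3/2×row1 = (0, 0, 25/4, -1/2, 45/8)
  row 3: subtract 2×row1 = (0, 0, -4, -6, 13/2)
step 3: normalize row 2 (÷25/4) = (0, 0, 1, -2/25, 9/10)
  row 0: subtract -3/4×row2 = (1, 0, 0, 36/25, -1/5)
  row 1: subtract 1×row2 = (0, 1, 0, -23/25, -23/20)
  row 3: subtract -4×row2 = (0, 0, 0, -158/25, 101/10)
step 4: normalize row 3 (÷-158/25) = (0, 0, 0, 1, -505/316)
  row 0: subtract 36/25×row3 = (1, 0, 0, 0, 166/79)
  row 1: subtract -23/25×row3 = (0, 1, 0, 0, -207/79)
  row 2: subtract -2/25×row3 = (0, 0, 1, 0, 61/79)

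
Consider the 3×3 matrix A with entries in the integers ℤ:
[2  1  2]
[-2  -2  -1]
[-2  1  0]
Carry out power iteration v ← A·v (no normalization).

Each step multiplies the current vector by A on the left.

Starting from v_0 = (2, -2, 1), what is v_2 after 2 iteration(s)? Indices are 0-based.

v_0 = (2, -2, 1).
v_1 = A·v_0 = (4, -1, -6).
v_2 = A·v_1 = (-5, 0, -9).

v_2 = (-5, 0, -9)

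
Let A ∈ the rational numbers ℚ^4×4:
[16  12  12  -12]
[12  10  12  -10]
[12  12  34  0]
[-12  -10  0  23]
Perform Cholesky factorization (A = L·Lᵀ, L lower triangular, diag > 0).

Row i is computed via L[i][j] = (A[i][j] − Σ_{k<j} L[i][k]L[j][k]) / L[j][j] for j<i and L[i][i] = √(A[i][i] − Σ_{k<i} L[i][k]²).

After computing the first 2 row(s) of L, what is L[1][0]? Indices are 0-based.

L[1][0] = 3

Step 1: L[0][0] = √(16) = 4.
  L[1][0] = (12) / L[0][0] = 3.
Step 2: L[1][1] = √(1) = 1.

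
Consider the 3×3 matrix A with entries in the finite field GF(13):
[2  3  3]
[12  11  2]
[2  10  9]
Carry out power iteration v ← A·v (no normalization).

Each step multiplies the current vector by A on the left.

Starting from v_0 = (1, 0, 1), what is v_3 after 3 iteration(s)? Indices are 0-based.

v_0 = (1, 0, 1).
v_1 = A·v_0 = (5, 1, 11).
v_2 = A·v_1 = (7, 2, 2).
v_3 = A·v_2 = (0, 6, 0).

v_3 = (0, 6, 0)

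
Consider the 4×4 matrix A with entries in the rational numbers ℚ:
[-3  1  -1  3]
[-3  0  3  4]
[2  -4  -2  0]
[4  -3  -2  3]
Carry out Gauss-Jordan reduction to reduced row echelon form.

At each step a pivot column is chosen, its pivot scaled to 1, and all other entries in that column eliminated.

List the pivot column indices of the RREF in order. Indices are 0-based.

step 1: normalize row 0 (÷-3) = (1, -1/3, 1/3, -1)
  row 1: subtract -3×row0 = (0, -1, 4, 1)
  row 2: subtract 2×row0 = (0, -10/3, -8/3, 2)
  row 3: subtract 4×row0 = (0, -5/3, -10/3, 7)
step 2: normalize row 1 (÷-1) = (0, 1, -4, -1)
  row 0: subtract -1/3×row1 = (1, 0, -1, -4/3)
  row 2: subtract -10/3×row1 = (0, 0, -16, -4/3)
  row 3: subtract -5/3×row1 = (0, 0, -10, 16/3)
step 3: normalize row 2 (÷-16) = (0, 0, 1, 1/12)
  row 0: subtract -1×row2 = (1, 0, 0, -5/4)
  row 1: subtract -4×row2 = (0, 1, 0, -2/3)
  row 3: subtract -10×row2 = (0, 0, 0, 37/6)
step 4: normalize row 3 (÷37/6) = (0, 0, 0, 1)
  row 0: subtract -5/4×row3 = (1, 0, 0, 0)
  row 1: subtract -2/3×row3 = (0, 1, 0, 0)
  row 2: subtract 1/12×row3 = (0, 0, 1, 0)

pivot columns: 0, 1, 2, 3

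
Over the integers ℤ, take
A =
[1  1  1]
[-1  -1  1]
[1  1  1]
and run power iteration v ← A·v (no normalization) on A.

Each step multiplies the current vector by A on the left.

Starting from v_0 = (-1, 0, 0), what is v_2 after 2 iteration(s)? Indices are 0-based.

v_2 = (-1, -1, -1)

v_0 = (-1, 0, 0).
v_1 = A·v_0 = (-1, 1, -1).
v_2 = A·v_1 = (-1, -1, -1).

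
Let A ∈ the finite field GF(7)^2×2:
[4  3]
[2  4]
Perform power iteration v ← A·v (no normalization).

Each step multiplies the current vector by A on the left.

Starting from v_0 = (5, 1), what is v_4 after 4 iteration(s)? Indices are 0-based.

v_0 = (5, 1).
v_1 = A·v_0 = (2, 0).
v_2 = A·v_1 = (1, 4).
v_3 = A·v_2 = (2, 4).
v_4 = A·v_3 = (6, 6).

v_4 = (6, 6)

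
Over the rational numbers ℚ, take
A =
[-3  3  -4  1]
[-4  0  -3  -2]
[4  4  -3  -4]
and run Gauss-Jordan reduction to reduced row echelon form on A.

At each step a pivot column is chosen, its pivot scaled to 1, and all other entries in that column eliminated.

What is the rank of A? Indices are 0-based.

rank = 3

[1] R0 /= -3  ⇒  (1, -1, 4/3, -1/3)
     R1 -= -4·R0  ⇒  (0, -4, 7/3, -10/3)
     R2 -= 4·R0  ⇒  (0, 8, -25/3, -8/3)
[2] R1 /= -4  ⇒  (0, 1, -7/12, 5/6)
     R0 -= -1·R1  ⇒  (1, 0, 3/4, 1/2)
     R2 -= 8·R1  ⇒  (0, 0, -11/3, -28/3)
[3] R2 /= -11/3  ⇒  (0, 0, 1, 28/11)
     R0 -= 3/4·R2  ⇒  (1, 0, 0, -31/22)
     R1 -= -7/12·R2  ⇒  (0, 1, 0, 51/22)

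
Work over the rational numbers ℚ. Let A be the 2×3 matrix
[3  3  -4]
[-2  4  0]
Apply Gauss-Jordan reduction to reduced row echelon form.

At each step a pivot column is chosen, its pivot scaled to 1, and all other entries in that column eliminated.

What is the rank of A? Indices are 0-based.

step 1: normalize row 0 (÷3) = (1, 1, -4/3)
  row 1: subtract -2×row0 = (0, 6, -8/3)
step 2: normalize row 1 (÷6) = (0, 1, -4/9)
  row 0: subtract 1×row1 = (1, 0, -8/9)

rank = 2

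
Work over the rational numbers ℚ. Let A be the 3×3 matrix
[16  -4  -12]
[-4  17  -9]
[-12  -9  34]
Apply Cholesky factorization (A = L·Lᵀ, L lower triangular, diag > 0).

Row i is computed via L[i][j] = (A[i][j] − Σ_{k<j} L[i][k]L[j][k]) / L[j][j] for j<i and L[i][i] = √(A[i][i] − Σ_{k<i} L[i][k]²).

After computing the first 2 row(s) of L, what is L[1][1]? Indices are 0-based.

L[1][1] = 4

Step 1: L[0][0] = √(16) = 4.
  L[1][0] = (-4) / L[0][0] = -1.
Step 2: L[1][1] = √(16) = 4.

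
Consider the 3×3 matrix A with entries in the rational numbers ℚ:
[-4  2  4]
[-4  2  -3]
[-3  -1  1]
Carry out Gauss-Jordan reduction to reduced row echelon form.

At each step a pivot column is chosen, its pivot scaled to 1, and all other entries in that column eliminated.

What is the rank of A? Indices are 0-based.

rank = 3

step 1: normalize row 0 (÷-4) = (1, -1/2, -1)
  row 1: subtract -4×row0 = (0, 0, -7)
  row 2: subtract -3×row0 = (0, -5/2, -2)
step 2: exchange rows 1,2
step 2: normalize row 1 (÷-5/2) = (0, 1, 4/5)
  row 0: subtract -1/2×row1 = (1, 0, -3/5)
step 3: normalize row 2 (÷-7) = (0, 0, 1)
  row 0: subtract -3/5×row2 = (1, 0, 0)
  row 1: subtract 4/5×row2 = (0, 1, 0)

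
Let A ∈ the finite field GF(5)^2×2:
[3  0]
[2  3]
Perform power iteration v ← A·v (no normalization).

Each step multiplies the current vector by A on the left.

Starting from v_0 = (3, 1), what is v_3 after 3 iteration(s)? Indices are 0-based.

v_3 = (1, 4)

v_0 = (3, 1).
v_1 = A·v_0 = (4, 4).
v_2 = A·v_1 = (2, 0).
v_3 = A·v_2 = (1, 4).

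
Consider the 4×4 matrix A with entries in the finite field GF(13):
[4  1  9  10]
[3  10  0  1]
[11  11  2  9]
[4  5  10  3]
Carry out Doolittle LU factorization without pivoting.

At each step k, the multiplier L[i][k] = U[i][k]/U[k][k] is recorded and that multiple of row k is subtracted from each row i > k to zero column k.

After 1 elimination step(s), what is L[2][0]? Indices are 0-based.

L[2][0] = 6

k=0: U[0][0]=4
  eliminate (1,0): mult=4, new row 1: (0, 6, 3, 0); set L[1][0]=4
  eliminate (2,0): mult=6, new row 2: (0, 5, 0, 1); set L[2][0]=6
  eliminate (3,0): mult=1, new row 3: (0, 4, 1, 6); set L[3][0]=1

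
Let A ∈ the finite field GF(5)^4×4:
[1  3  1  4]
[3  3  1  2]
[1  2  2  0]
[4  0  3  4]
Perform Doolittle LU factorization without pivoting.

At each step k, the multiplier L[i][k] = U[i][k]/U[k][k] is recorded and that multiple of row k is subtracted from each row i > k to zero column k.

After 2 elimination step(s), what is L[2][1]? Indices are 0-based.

L[2][1] = 1

[col 0] pivot 1
  R1 -= 3*R0 → (0, 4, 3, 0)  (L[1][0] := 3)
  R2 -= 1*R0 → (0, 4, 1, 1)  (L[2][0] := 1)
  R3 -= 4*R0 → (0, 3, 4, 3)  (L[3][0] := 4)
[col 1] pivot 4
  R2 -= 1*R1 → (0, 0, 3, 1)  (L[2][1] := 1)
  R3 -= 2*R1 → (0, 0, 3, 3)  (L[3][1] := 2)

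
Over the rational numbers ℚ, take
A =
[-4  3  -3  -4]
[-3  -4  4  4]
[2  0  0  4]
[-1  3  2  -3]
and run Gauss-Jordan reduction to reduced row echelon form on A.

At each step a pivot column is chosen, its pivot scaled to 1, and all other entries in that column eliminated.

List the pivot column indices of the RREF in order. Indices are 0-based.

pivot columns: 0, 1, 2, 3

step 1: normalize row 0 (÷-4) = (1, -3/4, 3/4, 1)
  row 1: subtract -3×row0 = (0, -25/4, 25/4, 7)
  row 2: subtract 2×row0 = (0, 3/2, -3/2, 2)
  row 3: subtract -1×row0 = (0, 9/4, 11/4, -2)
step 2: normalize row 1 (÷-25/4) = (0, 1, -1, -28/25)
  row 0: subtract -3/4×row1 = (1, 0, 0, 4/25)
  row 2: subtract 3/2×row1 = (0, 0, 0, 92/25)
  row 3: subtract 9/4×row1 = (0, 0, 5, 13/25)
step 3: exchange rows 2,3
step 3: normalize row 2 (÷5) = (0, 0, 1, 13/125)
  row 1: subtract -1×row2 = (0, 1, 0, -127/125)
step 4: normalize row 3 (÷92/25) = (0, 0, 0, 1)
  row 0: subtract 4/25×row3 = (1, 0, 0, 0)
  row 1: subtract -127/125×row3 = (0, 1, 0, 0)
  row 2: subtract 13/125×row3 = (0, 0, 1, 0)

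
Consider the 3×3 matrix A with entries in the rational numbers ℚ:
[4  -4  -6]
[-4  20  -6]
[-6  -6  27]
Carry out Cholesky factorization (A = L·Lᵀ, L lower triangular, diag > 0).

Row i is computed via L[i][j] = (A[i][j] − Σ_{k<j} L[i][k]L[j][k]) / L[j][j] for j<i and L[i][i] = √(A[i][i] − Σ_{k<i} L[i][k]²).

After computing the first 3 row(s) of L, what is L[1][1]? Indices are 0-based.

Step 1: L[0][0] = √(4) = 2.
  L[1][0] = (-4) / L[0][0] = -2.
Step 2: L[1][1] = √(16) = 4.
  L[2][0] = (-6) / L[0][0] = -3.
  L[2][1] = (-12) / L[1][1] = -3.
Step 3: L[2][2] = √(9) = 3.

L[1][1] = 4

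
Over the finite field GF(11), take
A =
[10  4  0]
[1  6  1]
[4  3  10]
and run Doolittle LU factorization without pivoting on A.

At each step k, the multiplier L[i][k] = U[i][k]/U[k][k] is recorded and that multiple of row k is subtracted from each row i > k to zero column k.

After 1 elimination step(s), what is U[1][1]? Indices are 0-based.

k=0: U[0][0]=10
  eliminate (1,0): mult=10, new row 1: (0, 10, 1); set L[1][0]=10
  eliminate (2,0): mult=7, new row 2: (0, 8, 10); set L[2][0]=7

U[1][1] = 10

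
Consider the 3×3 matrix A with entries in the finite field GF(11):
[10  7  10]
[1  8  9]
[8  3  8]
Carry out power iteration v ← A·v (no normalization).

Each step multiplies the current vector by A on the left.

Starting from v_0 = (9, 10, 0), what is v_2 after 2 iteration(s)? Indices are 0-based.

v_0 = (9, 10, 0).
v_1 = A·v_0 = (6, 1, 3).
v_2 = A·v_1 = (9, 8, 9).

v_2 = (9, 8, 9)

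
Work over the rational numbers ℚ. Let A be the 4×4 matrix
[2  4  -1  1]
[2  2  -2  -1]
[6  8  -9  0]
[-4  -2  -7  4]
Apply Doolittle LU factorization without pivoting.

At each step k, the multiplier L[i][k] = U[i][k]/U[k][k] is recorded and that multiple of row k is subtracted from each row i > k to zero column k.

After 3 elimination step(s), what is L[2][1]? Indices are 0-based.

L[2][1] = 2

Step 1: pivot at (0,0) is 2.
  row1 ← row1 − (1)·row0  ⇒  L[1][0]=1, U row1=(0, -2, -1, -2)
  row2 ← row2 − (3)·row0  ⇒  L[2][0]=3, U row2=(0, -4, -6, -3)
  row3 ← row3 − (-2)·row0  ⇒  L[3][0]=-2, U row3=(0, 6, -9, 6)
Step 2: pivot at (1,1) is -2.
  row2 ← row2 − (2)·row1  ⇒  L[2][1]=2, U row2=(0, 0, -4, 1)
  row3 ← row3 − (-3)·row1  ⇒  L[3][1]=-3, U row3=(0, 0, -12, 0)
Step 3: pivot at (2,2) is -4.
  row3 ← row3 − (3)·row2  ⇒  L[3][2]=3, U row3=(0, 0, 0, -3)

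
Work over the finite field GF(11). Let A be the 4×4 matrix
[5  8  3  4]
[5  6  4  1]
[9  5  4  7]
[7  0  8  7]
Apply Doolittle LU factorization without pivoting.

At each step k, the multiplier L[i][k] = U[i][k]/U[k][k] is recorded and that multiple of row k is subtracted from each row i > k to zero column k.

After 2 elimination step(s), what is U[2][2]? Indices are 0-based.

[col 0] pivot 5
  R1 -= 1*R0 → (0, 9, 1, 8)  (L[1][0] := 1)
  R2 -= 4*R0 → (0, 6, 3, 2)  (L[2][0] := 4)
  R3 -= 8*R0 → (0, 2, 6, 8)  (L[3][0] := 8)
[col 1] pivot 9
  R2 -= 8*R1 → (0, 0, 6, 4)  (L[2][1] := 8)
  R3 -= 10*R1 → (0, 0, 7, 5)  (L[3][1] := 10)

U[2][2] = 6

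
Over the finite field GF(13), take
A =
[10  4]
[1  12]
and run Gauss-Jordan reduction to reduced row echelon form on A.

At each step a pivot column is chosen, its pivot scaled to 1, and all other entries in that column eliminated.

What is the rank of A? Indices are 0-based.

step 1: normalize row 0 (÷10) = (1, 3)
  row 1: subtract 1×row0 = (0, 9)
step 2: normalize row 1 (÷9) = (0, 1)
  row 0: subtract 3×row1 = (1, 0)

rank = 2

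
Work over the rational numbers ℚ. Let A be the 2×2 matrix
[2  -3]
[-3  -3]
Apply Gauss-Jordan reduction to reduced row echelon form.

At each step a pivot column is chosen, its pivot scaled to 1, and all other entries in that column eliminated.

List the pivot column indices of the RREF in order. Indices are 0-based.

pivot(0,0)=2: scale R0 → (1, -3/2)
  clear (1,0): R1 −= (-3)R0 → (0, -15/2)
pivot(1,1)=-15/2: scale R1 → (0, 1)
  clear (0,1): R0 −= (-3/2)R1 → (1, 0)

pivot columns: 0, 1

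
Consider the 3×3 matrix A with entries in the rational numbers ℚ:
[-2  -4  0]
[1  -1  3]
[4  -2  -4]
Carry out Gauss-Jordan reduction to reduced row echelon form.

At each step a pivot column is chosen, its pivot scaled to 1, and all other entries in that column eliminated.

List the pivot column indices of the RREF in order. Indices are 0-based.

[1] R0 /= -2  ⇒  (1, 2, 0)
     R1 -= 1·R0  ⇒  (0, -3, 3)
     R2 -= 4·R0  ⇒  (0, -10, -4)
[2] R1 /= -3  ⇒  (0, 1, -1)
     R0 -= 2·R1  ⇒  (1, 0, 2)
     R2 -= -10·R1  ⇒  (0, 0, -14)
[3] R2 /= -14  ⇒  (0, 0, 1)
     R0 -= 2·R2  ⇒  (1, 0, 0)
     R1 -= -1·R2  ⇒  (0, 1, 0)

pivot columns: 0, 1, 2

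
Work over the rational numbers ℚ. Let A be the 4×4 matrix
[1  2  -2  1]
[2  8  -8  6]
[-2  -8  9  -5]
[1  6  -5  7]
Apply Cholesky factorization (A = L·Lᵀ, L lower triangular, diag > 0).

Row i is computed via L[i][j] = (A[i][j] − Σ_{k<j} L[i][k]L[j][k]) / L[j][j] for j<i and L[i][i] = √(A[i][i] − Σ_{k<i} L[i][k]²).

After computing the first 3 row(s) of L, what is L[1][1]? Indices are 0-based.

L[1][1] = 2

Step 1: L[0][0] = √(1) = 1.
  L[1][0] = (2) / L[0][0] = 2.
Step 2: L[1][1] = √(4) = 2.
  L[2][0] = (-2) / L[0][0] = -2.
  L[2][1] = (-4) / L[1][1] = -2.
Step 3: L[2][2] = √(1) = 1.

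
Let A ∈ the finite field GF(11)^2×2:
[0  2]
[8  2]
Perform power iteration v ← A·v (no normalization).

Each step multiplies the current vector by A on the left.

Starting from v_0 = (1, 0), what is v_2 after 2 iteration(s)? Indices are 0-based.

v_0 = (1, 0).
v_1 = A·v_0 = (0, 8).
v_2 = A·v_1 = (5, 5).

v_2 = (5, 5)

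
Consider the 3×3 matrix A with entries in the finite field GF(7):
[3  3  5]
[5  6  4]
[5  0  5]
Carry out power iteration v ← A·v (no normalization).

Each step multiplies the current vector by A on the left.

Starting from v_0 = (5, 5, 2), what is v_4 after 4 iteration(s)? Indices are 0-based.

v_0 = (5, 5, 2).
v_1 = A·v_0 = (5, 0, 0).
v_2 = A·v_1 = (1, 4, 4).
v_3 = A·v_2 = (0, 3, 4).
v_4 = A·v_3 = (1, 6, 6).

v_4 = (1, 6, 6)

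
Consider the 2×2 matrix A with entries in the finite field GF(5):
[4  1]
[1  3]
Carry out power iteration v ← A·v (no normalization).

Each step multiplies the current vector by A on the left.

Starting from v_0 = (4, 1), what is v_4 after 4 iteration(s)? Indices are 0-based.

v_0 = (4, 1).
v_1 = A·v_0 = (2, 2).
v_2 = A·v_1 = (0, 3).
v_3 = A·v_2 = (3, 4).
v_4 = A·v_3 = (1, 0).

v_4 = (1, 0)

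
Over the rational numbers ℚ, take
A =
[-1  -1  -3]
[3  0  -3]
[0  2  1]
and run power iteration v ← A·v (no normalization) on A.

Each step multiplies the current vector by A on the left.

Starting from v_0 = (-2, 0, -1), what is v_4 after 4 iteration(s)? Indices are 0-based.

v_0 = (-2, 0, -1).
v_1 = A·v_0 = (5, -3, -1).
v_2 = A·v_1 = (1, 18, -7).
v_3 = A·v_2 = (2, 24, 29).
v_4 = A·v_3 = (-113, -81, 77).

v_4 = (-113, -81, 77)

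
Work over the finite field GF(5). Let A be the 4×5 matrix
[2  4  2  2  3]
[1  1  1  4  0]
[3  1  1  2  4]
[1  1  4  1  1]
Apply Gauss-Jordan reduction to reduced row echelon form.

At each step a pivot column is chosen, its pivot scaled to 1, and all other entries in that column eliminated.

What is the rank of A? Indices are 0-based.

step 1: normalize row 0 (÷2) = (1, 2, 1, 1, 4)
  row 1: subtract 1×row0 = (0, 4, 0, 3, 1)
  row 2: subtract 3×row0 = (0, 0, 3, 4, 2)
  row 3: subtract 1×row0 = (0, 4, 3, 0, 2)
step 2: normalize row 1 (÷4) = (0, 1, 0, 2, 4)
  row 0: subtract 2×row1 = (1, 0, 1, 2, 1)
  row 3: subtract 4×row1 = (0, 0, 3, 2, 1)
step 3: normalize row 2 (÷3) = (0, 0, 1, 3, 4)
  row 0: subtract 1×row2 = (1, 0, 0, 4, 2)
  row 3: subtract 3×row2 = (0, 0, 0, 3, 4)
step 4: normalize row 3 (÷3) = (0, 0, 0, 1, 3)
  row 0: subtract 4×row3 = (1, 0, 0, 0, 0)
  row 1: subtract 2×row3 = (0, 1, 0, 0, 3)
  row 2: subtract 3×row3 = (0, 0, 1, 0, 0)

rank = 4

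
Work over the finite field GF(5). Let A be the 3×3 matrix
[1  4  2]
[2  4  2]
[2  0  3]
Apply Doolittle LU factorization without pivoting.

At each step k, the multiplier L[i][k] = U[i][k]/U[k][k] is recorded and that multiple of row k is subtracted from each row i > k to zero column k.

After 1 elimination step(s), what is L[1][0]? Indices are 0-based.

Step 1: pivot at (0,0) is 1.
  row1 ← row1 − (2)·row0  ⇒  L[1][0]=2, U row1=(0, 1, 3)
  row2 ← row2 − (2)·row0  ⇒  L[2][0]=2, U row2=(0, 2, 4)

L[1][0] = 2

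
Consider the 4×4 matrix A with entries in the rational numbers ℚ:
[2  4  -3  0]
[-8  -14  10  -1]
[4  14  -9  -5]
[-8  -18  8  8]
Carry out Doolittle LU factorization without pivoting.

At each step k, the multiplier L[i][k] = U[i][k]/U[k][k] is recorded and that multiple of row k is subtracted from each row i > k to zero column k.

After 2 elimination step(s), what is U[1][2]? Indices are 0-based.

U[1][2] = -2

Step 1: pivot at (0,0) is 2.
  row1 ← row1 − (-4)·row0  ⇒  L[1][0]=-4, U row1=(0, 2, -2, -1)
  row2 ← row2 − (2)·row0  ⇒  L[2][0]=2, U row2=(0, 6, -3, -5)
  row3 ← row3 − (-4)·row0  ⇒  L[3][0]=-4, U row3=(0, -2, -4, 8)
Step 2: pivot at (1,1) is 2.
  row2 ← row2 − (3)·row1  ⇒  L[2][1]=3, U row2=(0, 0, 3, -2)
  row3 ← row3 − (-1)·row1  ⇒  L[3][1]=-1, U row3=(0, 0, -6, 7)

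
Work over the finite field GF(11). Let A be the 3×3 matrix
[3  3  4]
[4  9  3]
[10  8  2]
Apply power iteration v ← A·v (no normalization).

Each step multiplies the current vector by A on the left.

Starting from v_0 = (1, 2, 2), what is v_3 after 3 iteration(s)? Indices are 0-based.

v_0 = (1, 2, 2).
v_1 = A·v_0 = (6, 6, 8).
v_2 = A·v_1 = (2, 3, 3).
v_3 = A·v_2 = (5, 0, 6).

v_3 = (5, 0, 6)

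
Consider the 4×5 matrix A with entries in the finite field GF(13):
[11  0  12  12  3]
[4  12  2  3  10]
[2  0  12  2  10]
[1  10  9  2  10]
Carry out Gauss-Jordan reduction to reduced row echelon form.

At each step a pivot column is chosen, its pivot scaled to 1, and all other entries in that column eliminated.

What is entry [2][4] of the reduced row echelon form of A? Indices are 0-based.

step 1: normalize row 0 (÷11) = (1, 0, 7, 7, 5)
  row 1: subtract 4×row0 = (0, 12, 0, 1, 3)
  row 2: subtract 2×row0 = (0, 0, 11, 1, 0)
  row 3: subtract 1×row0 = (0, 10, 2, 8, 5)
step 2: normalize row 1 (÷12) = (0, 1, 0, 12, 10)
  row 3: subtract 10×row1 = (0, 0, 2, 5, 9)
step 3: normalize row 2 (÷11) = (0, 0, 1, 6, 0)
  row 0: subtract 7×row2 = (1, 0, 0, 4, 5)
  row 3: subtract 2×row2 = (0, 0, 0, 6, 9)
step 4: normalize row 3 (÷6) = (0, 0, 0, 1, 8)
  row 0: subtract 4×row3 = (1, 0, 0, 0, 12)
  row 1: subtract 12×row3 = (0, 1, 0, 0, 5)
  row 2: subtract 6×row3 = (0, 0, 1, 0, 4)

M[2][4] = 4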